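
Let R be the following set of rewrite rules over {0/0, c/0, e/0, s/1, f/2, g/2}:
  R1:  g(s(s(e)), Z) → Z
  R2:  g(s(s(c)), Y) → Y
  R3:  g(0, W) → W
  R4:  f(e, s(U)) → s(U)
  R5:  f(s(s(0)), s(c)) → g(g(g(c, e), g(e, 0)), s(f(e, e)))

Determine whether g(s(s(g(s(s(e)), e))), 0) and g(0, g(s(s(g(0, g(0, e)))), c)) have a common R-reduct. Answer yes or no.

Reduce t₁ = g(s(s(g(s(s(e)), e))), 0):
1. g(s(s(g(s(s(e)), e))), 0)  →  g(s(s(e)), 0)   [R1 at 1.1.1]
2. g(s(s(e)), 0)  →  0   [R1 at ε]

Reduce t₂ = g(0, g(s(s(g(0, g(0, e)))), c)):
1. g(0, g(s(s(g(0, g(0, e)))), c))  →  g(s(s(g(0, g(0, e)))), c)   [R3 at ε]
2. g(s(s(g(0, g(0, e)))), c)  →  g(s(s(g(0, e))), c)   [R3 at 1.1.1]
3. g(s(s(g(0, e))), c)  →  g(s(s(e)), c)   [R3 at 1.1.1]
4. g(s(s(e)), c)  →  c   [R1 at ε]

no — NF(t₁) = 0, NF(t₂) = c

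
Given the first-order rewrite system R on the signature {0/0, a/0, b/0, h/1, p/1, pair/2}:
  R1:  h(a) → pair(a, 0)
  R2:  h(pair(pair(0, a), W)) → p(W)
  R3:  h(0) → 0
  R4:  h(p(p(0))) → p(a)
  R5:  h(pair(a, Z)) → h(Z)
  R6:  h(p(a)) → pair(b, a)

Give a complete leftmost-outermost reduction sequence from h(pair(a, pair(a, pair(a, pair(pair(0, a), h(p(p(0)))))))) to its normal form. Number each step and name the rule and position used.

1. h(pair(a, pair(a, pair(a, pair(pair(0, a), h(p(p(0))))))))  →  h(pair(a, pair(a, pair(pair(0, a), h(p(p(0)))))))   [R5 at ε]
2. h(pair(a, pair(a, pair(pair(0, a), h(p(p(0)))))))  →  h(pair(a, pair(pair(0, a), h(p(p(0))))))   [R5 at ε]
3. h(pair(a, pair(pair(0, a), h(p(p(0))))))  →  h(pair(pair(0, a), h(p(p(0)))))   [R5 at ε]
4. h(pair(pair(0, a), h(p(p(0)))))  →  p(h(p(p(0))))   [R2 at ε]
5. p(h(p(p(0))))  →  p(p(a))   [R4 at 1]

p(p(a))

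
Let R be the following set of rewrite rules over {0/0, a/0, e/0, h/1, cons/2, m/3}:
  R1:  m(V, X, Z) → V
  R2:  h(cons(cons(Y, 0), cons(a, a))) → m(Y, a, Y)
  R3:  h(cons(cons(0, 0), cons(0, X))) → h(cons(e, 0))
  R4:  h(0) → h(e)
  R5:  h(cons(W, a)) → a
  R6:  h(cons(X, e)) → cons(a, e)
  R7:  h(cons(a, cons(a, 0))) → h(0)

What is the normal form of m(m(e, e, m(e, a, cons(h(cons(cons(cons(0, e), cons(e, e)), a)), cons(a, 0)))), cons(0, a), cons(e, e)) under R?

1. m(m(e, e, m(e, a, cons(h(cons(cons(cons(0, e), cons(e, e)), a)), cons(a, 0)))), cons(0, a), cons(e, e))  →  m(e, e, m(e, a, cons(h(cons(cons(cons(0, e), cons(e, e)), a)), cons(a, 0))))   [R1 at ε]
2. m(e, e, m(e, a, cons(h(cons(cons(cons(0, e), cons(e, e)), a)), cons(a, 0))))  →  e   [R1 at ε]

e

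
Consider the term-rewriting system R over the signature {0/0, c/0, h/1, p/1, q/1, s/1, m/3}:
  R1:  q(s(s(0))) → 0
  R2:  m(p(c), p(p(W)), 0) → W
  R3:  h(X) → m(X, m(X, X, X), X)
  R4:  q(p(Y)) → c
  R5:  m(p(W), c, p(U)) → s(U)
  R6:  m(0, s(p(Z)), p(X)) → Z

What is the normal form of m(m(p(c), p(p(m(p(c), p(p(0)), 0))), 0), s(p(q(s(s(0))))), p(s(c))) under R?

0

1. m(m(p(c), p(p(m(p(c), p(p(0)), 0))), 0), s(p(q(s(s(0))))), p(s(c)))  →  m(m(p(c), p(p(0)), 0), s(p(q(s(s(0))))), p(s(c)))   [R2 at 1]
2. m(m(p(c), p(p(0)), 0), s(p(q(s(s(0))))), p(s(c)))  →  m(0, s(p(q(s(s(0))))), p(s(c)))   [R2 at 1]
3. m(0, s(p(q(s(s(0))))), p(s(c)))  →  q(s(s(0)))   [R6 at ε]
4. q(s(s(0)))  →  0   [R1 at ε]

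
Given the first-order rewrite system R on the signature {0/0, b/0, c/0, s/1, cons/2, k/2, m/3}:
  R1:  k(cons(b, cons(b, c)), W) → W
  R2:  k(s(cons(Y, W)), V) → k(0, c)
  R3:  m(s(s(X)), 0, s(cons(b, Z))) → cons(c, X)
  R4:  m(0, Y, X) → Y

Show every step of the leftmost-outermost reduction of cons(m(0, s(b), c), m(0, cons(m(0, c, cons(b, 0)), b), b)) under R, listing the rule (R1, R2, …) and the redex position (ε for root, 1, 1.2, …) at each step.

1. cons(m(0, s(b), c), m(0, cons(m(0, c, cons(b, 0)), b), b))  →  cons(s(b), m(0, cons(m(0, c, cons(b, 0)), b), b))   [R4 at 1]
2. cons(s(b), m(0, cons(m(0, c, cons(b, 0)), b), b))  →  cons(s(b), cons(m(0, c, cons(b, 0)), b))   [R4 at 2]
3. cons(s(b), cons(m(0, c, cons(b, 0)), b))  →  cons(s(b), cons(c, b))   [R4 at 2.1]

cons(s(b), cons(c, b))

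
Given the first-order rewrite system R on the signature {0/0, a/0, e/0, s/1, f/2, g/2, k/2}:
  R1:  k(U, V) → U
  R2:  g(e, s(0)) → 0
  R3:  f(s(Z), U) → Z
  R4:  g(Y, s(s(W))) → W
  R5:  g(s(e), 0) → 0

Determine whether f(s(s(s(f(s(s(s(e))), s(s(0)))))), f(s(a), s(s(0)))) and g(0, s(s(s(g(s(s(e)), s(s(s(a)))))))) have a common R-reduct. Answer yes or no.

Reduce t₁ = f(s(s(s(f(s(s(s(e))), s(s(0)))))), f(s(a), s(s(0)))):
1. f(s(s(s(f(s(s(s(e))), s(s(0)))))), f(s(a), s(s(0))))  →  s(s(f(s(s(s(e))), s(s(0)))))   [R3 at ε]
2. s(s(f(s(s(s(e))), s(s(0)))))  →  s(s(s(s(e))))   [R3 at 1.1]

Reduce t₂ = g(0, s(s(s(g(s(s(e)), s(s(s(a)))))))):
1. g(0, s(s(s(g(s(s(e)), s(s(s(a))))))))  →  s(g(s(s(e)), s(s(s(a)))))   [R4 at ε]
2. s(g(s(s(e)), s(s(s(a)))))  →  s(s(a))   [R4 at 1]

no — NF(t₁) = s(s(s(s(e)))), NF(t₂) = s(s(a))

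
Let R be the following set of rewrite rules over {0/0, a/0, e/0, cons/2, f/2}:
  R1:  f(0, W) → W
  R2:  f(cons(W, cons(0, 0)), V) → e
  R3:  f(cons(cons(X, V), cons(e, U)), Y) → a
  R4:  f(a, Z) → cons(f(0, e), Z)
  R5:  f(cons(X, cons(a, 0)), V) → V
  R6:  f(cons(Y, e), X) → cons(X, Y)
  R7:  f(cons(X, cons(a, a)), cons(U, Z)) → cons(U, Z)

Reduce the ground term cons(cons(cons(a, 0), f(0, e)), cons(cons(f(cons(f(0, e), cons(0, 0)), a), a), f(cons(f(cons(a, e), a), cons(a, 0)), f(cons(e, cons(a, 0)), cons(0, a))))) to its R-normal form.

cons(cons(cons(a, 0), e), cons(cons(e, a), cons(0, a)))

1. cons(cons(cons(a, 0), f(0, e)), cons(cons(f(cons(f(0, e), cons(0, 0)), a), a), f(cons(f(cons(a, e), a), cons(a, 0)), f(cons(e, cons(a, 0)), cons(0, a)))))  →  cons(cons(cons(a, 0), e), cons(cons(f(cons(f(0, e), cons(0, 0)), a), a), f(cons(f(cons(a, e), a), cons(a, 0)), f(cons(e, cons(a, 0)), cons(0, a)))))   [R1 at 1.2]
2. cons(cons(cons(a, 0), e), cons(cons(f(cons(f(0, e), cons(0, 0)), a), a), f(cons(f(cons(a, e), a), cons(a, 0)), f(cons(e, cons(a, 0)), cons(0, a)))))  →  cons(cons(cons(a, 0), e), cons(cons(e, a), f(cons(f(cons(a, e), a), cons(a, 0)), f(cons(e, cons(a, 0)), cons(0, a)))))   [R2 at 2.1.1]
3. cons(cons(cons(a, 0), e), cons(cons(e, a), f(cons(f(cons(a, e), a), cons(a, 0)), f(cons(e, cons(a, 0)), cons(0, a)))))  →  cons(cons(cons(a, 0), e), cons(cons(e, a), f(cons(e, cons(a, 0)), cons(0, a))))   [R5 at 2.2]
4. cons(cons(cons(a, 0), e), cons(cons(e, a), f(cons(e, cons(a, 0)), cons(0, a))))  →  cons(cons(cons(a, 0), e), cons(cons(e, a), cons(0, a)))   [R5 at 2.2]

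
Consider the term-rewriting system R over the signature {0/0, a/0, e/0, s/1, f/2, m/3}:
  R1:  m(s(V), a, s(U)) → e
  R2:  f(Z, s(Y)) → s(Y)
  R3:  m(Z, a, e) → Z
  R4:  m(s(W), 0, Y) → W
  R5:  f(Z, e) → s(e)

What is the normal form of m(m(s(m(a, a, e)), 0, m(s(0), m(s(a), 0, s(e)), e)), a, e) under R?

a

1. m(m(s(m(a, a, e)), 0, m(s(0), m(s(a), 0, s(e)), e)), a, e)  →  m(s(m(a, a, e)), 0, m(s(0), m(s(a), 0, s(e)), e))   [R3 at ε]
2. m(s(m(a, a, e)), 0, m(s(0), m(s(a), 0, s(e)), e))  →  m(a, a, e)   [R4 at ε]
3. m(a, a, e)  →  a   [R3 at ε]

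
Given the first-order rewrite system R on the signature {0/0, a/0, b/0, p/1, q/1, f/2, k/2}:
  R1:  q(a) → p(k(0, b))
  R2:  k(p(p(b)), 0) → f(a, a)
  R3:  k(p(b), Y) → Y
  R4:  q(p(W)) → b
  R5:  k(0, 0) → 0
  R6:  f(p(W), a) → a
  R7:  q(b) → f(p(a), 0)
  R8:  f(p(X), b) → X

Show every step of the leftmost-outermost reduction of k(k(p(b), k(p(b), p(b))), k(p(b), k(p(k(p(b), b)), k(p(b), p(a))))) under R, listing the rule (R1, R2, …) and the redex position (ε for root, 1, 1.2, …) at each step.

p(a)

1. k(k(p(b), k(p(b), p(b))), k(p(b), k(p(k(p(b), b)), k(p(b), p(a)))))  →  k(k(p(b), p(b)), k(p(b), k(p(k(p(b), b)), k(p(b), p(a)))))   [R3 at 1]
2. k(k(p(b), p(b)), k(p(b), k(p(k(p(b), b)), k(p(b), p(a)))))  →  k(p(b), k(p(b), k(p(k(p(b), b)), k(p(b), p(a)))))   [R3 at 1]
3. k(p(b), k(p(b), k(p(k(p(b), b)), k(p(b), p(a)))))  →  k(p(b), k(p(k(p(b), b)), k(p(b), p(a))))   [R3 at ε]
4. k(p(b), k(p(k(p(b), b)), k(p(b), p(a))))  →  k(p(k(p(b), b)), k(p(b), p(a)))   [R3 at ε]
5. k(p(k(p(b), b)), k(p(b), p(a)))  →  k(p(b), k(p(b), p(a)))   [R3 at 1.1]
6. k(p(b), k(p(b), p(a)))  →  k(p(b), p(a))   [R3 at ε]
7. k(p(b), p(a))  →  p(a)   [R3 at ε]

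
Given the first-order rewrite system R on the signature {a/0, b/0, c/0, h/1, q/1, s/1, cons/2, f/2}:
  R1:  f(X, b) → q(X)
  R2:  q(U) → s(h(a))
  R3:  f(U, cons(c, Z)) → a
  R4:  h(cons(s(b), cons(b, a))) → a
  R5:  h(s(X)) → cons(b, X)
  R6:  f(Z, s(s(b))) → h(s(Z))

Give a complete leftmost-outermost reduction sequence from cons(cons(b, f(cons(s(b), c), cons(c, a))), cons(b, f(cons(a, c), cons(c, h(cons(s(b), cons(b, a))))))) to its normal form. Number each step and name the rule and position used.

1. cons(cons(b, f(cons(s(b), c), cons(c, a))), cons(b, f(cons(a, c), cons(c, h(cons(s(b), cons(b, a)))))))  →  cons(cons(b, a), cons(b, f(cons(a, c), cons(c, h(cons(s(b), cons(b, a)))))))   [R3 at 1.2]
2. cons(cons(b, a), cons(b, f(cons(a, c), cons(c, h(cons(s(b), cons(b, a)))))))  →  cons(cons(b, a), cons(b, a))   [R3 at 2.2]

cons(cons(b, a), cons(b, a))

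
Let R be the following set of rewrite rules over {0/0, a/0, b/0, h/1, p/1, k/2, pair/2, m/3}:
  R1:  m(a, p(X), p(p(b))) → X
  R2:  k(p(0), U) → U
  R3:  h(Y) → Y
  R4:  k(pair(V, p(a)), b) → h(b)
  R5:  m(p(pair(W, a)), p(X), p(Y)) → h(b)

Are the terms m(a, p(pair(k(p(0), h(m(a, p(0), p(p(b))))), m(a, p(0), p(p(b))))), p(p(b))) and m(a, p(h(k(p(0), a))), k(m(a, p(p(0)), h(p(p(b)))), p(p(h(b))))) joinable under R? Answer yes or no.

no — NF(t₁) = pair(0, 0), NF(t₂) = a

Reduce t₁ = m(a, p(pair(k(p(0), h(m(a, p(0), p(p(b))))), m(a, p(0), p(p(b))))), p(p(b))):
1. m(a, p(pair(k(p(0), h(m(a, p(0), p(p(b))))), m(a, p(0), p(p(b))))), p(p(b)))  →  pair(k(p(0), h(m(a, p(0), p(p(b))))), m(a, p(0), p(p(b))))   [R1 at ε]
2. pair(k(p(0), h(m(a, p(0), p(p(b))))), m(a, p(0), p(p(b))))  →  pair(h(m(a, p(0), p(p(b)))), m(a, p(0), p(p(b))))   [R2 at 1]
3. pair(h(m(a, p(0), p(p(b)))), m(a, p(0), p(p(b))))  →  pair(m(a, p(0), p(p(b))), m(a, p(0), p(p(b))))   [R3 at 1]
4. pair(m(a, p(0), p(p(b))), m(a, p(0), p(p(b))))  →  pair(0, m(a, p(0), p(p(b))))   [R1 at 1]
5. pair(0, m(a, p(0), p(p(b))))  →  pair(0, 0)   [R1 at 2]

Reduce t₂ = m(a, p(h(k(p(0), a))), k(m(a, p(p(0)), h(p(p(b)))), p(p(h(b))))):
1. m(a, p(h(k(p(0), a))), k(m(a, p(p(0)), h(p(p(b)))), p(p(h(b)))))  →  m(a, p(k(p(0), a)), k(m(a, p(p(0)), h(p(p(b)))), p(p(h(b)))))   [R3 at 2.1]
2. m(a, p(k(p(0), a)), k(m(a, p(p(0)), h(p(p(b)))), p(p(h(b)))))  →  m(a, p(a), k(m(a, p(p(0)), h(p(p(b)))), p(p(h(b)))))   [R2 at 2.1]
3. m(a, p(a), k(m(a, p(p(0)), h(p(p(b)))), p(p(h(b)))))  →  m(a, p(a), k(m(a, p(p(0)), p(p(b))), p(p(h(b)))))   [R3 at 3.1.3]
4. m(a, p(a), k(m(a, p(p(0)), p(p(b))), p(p(h(b)))))  →  m(a, p(a), k(p(0), p(p(h(b)))))   [R1 at 3.1]
5. m(a, p(a), k(p(0), p(p(h(b)))))  →  m(a, p(a), p(p(h(b))))   [R2 at 3]
6. m(a, p(a), p(p(h(b))))  →  m(a, p(a), p(p(b)))   [R3 at 3.1.1]
7. m(a, p(a), p(p(b)))  →  a   [R1 at ε]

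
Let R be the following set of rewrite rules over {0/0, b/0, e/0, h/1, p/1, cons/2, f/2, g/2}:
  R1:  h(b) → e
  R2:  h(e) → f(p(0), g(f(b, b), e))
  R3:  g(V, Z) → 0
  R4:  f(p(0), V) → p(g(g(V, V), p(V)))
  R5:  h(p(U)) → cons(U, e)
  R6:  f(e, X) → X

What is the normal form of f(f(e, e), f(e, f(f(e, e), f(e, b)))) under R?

b

1. f(f(e, e), f(e, f(f(e, e), f(e, b))))  →  f(e, f(e, f(f(e, e), f(e, b))))   [R6 at 1]
2. f(e, f(e, f(f(e, e), f(e, b))))  →  f(e, f(f(e, e), f(e, b)))   [R6 at ε]
3. f(e, f(f(e, e), f(e, b)))  →  f(f(e, e), f(e, b))   [R6 at ε]
4. f(f(e, e), f(e, b))  →  f(e, f(e, b))   [R6 at 1]
5. f(e, f(e, b))  →  f(e, b)   [R6 at ε]
6. f(e, b)  →  b   [R6 at ε]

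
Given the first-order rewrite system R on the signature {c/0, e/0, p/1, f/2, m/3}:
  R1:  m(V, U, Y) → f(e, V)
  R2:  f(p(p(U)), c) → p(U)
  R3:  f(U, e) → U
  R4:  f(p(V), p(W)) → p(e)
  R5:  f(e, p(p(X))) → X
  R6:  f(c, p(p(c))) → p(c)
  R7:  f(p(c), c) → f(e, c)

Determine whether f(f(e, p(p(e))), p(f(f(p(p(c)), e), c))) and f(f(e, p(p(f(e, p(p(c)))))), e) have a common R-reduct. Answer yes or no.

Reduce t₁ = f(f(e, p(p(e))), p(f(f(p(p(c)), e), c))):
1. f(f(e, p(p(e))), p(f(f(p(p(c)), e), c)))  →  f(e, p(f(f(p(p(c)), e), c)))   [R5 at 1]
2. f(e, p(f(f(p(p(c)), e), c)))  →  f(e, p(f(p(p(c)), c)))   [R3 at 2.1.1]
3. f(e, p(f(p(p(c)), c)))  →  f(e, p(p(c)))   [R2 at 2.1]
4. f(e, p(p(c)))  →  c   [R5 at ε]

Reduce t₂ = f(f(e, p(p(f(e, p(p(c)))))), e):
1. f(f(e, p(p(f(e, p(p(c)))))), e)  →  f(e, p(p(f(e, p(p(c))))))   [R3 at ε]
2. f(e, p(p(f(e, p(p(c))))))  →  f(e, p(p(c)))   [R5 at ε]
3. f(e, p(p(c)))  →  c   [R5 at ε]

yes — NF(t₁) = c, NF(t₂) = c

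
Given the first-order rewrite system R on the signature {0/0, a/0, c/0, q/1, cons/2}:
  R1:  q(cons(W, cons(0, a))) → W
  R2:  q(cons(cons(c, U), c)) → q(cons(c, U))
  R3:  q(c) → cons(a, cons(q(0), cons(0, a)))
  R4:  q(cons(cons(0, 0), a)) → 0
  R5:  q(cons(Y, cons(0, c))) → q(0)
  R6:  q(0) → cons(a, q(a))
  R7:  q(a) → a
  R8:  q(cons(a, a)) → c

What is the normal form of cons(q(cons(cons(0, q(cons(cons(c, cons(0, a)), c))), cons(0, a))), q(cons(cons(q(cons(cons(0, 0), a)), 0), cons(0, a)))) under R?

cons(cons(0, c), cons(0, 0))

1. cons(q(cons(cons(0, q(cons(cons(c, cons(0, a)), c))), cons(0, a))), q(cons(cons(q(cons(cons(0, 0), a)), 0), cons(0, a))))  →  cons(cons(0, q(cons(cons(c, cons(0, a)), c))), q(cons(cons(q(cons(cons(0, 0), a)), 0), cons(0, a))))   [R1 at 1]
2. cons(cons(0, q(cons(cons(c, cons(0, a)), c))), q(cons(cons(q(cons(cons(0, 0), a)), 0), cons(0, a))))  →  cons(cons(0, q(cons(c, cons(0, a)))), q(cons(cons(q(cons(cons(0, 0), a)), 0), cons(0, a))))   [R2 at 1.2]
3. cons(cons(0, q(cons(c, cons(0, a)))), q(cons(cons(q(cons(cons(0, 0), a)), 0), cons(0, a))))  →  cons(cons(0, c), q(cons(cons(q(cons(cons(0, 0), a)), 0), cons(0, a))))   [R1 at 1.2]
4. cons(cons(0, c), q(cons(cons(q(cons(cons(0, 0), a)), 0), cons(0, a))))  →  cons(cons(0, c), cons(q(cons(cons(0, 0), a)), 0))   [R1 at 2]
5. cons(cons(0, c), cons(q(cons(cons(0, 0), a)), 0))  →  cons(cons(0, c), cons(0, 0))   [R4 at 2.1]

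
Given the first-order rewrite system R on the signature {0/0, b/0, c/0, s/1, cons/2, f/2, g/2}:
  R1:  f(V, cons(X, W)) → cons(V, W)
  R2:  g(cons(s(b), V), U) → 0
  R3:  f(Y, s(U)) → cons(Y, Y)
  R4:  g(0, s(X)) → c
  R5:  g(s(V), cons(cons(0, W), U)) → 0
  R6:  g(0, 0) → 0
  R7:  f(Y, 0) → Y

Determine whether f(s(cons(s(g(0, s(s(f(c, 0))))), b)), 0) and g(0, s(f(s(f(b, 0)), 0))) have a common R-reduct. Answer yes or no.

no — NF(t₁) = s(cons(s(c), b)), NF(t₂) = c

Reduce t₁ = f(s(cons(s(g(0, s(s(f(c, 0))))), b)), 0):
1. f(s(cons(s(g(0, s(s(f(c, 0))))), b)), 0)  →  s(cons(s(g(0, s(s(f(c, 0))))), b))   [R7 at ε]
2. s(cons(s(g(0, s(s(f(c, 0))))), b))  →  s(cons(s(c), b))   [R4 at 1.1.1]

Reduce t₂ = g(0, s(f(s(f(b, 0)), 0))):
1. g(0, s(f(s(f(b, 0)), 0)))  →  c   [R4 at ε]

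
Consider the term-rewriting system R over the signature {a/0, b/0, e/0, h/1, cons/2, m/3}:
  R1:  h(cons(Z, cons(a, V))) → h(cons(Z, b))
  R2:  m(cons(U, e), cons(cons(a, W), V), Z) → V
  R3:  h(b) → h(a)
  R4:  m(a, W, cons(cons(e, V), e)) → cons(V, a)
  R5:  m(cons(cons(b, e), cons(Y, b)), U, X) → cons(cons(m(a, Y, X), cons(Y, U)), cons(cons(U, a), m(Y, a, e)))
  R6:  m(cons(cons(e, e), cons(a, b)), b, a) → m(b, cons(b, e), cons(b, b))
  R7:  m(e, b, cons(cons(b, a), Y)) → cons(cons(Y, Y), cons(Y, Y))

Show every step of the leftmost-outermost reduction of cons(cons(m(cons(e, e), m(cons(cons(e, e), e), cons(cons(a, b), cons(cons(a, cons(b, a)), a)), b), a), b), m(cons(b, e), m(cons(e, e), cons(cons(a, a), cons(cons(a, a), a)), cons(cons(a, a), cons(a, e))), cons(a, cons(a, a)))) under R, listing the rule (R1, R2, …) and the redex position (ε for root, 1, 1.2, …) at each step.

1. cons(cons(m(cons(e, e), m(cons(cons(e, e), e), cons(cons(a, b), cons(cons(a, cons(b, a)), a)), b), a), b), m(cons(b, e), m(cons(e, e), cons(cons(a, a), cons(cons(a, a), a)), cons(cons(a, a), cons(a, e))), cons(a, cons(a, a))))  →  cons(cons(m(cons(e, e), cons(cons(a, cons(b, a)), a), a), b), m(cons(b, e), m(cons(e, e), cons(cons(a, a), cons(cons(a, a), a)), cons(cons(a, a), cons(a, e))), cons(a, cons(a, a))))   [R2 at 1.1.2]
2. cons(cons(m(cons(e, e), cons(cons(a, cons(b, a)), a), a), b), m(cons(b, e), m(cons(e, e), cons(cons(a, a), cons(cons(a, a), a)), cons(cons(a, a), cons(a, e))), cons(a, cons(a, a))))  →  cons(cons(a, b), m(cons(b, e), m(cons(e, e), cons(cons(a, a), cons(cons(a, a), a)), cons(cons(a, a), cons(a, e))), cons(a, cons(a, a))))   [R2 at 1.1]
3. cons(cons(a, b), m(cons(b, e), m(cons(e, e), cons(cons(a, a), cons(cons(a, a), a)), cons(cons(a, a), cons(a, e))), cons(a, cons(a, a))))  →  cons(cons(a, b), m(cons(b, e), cons(cons(a, a), a), cons(a, cons(a, a))))   [R2 at 2.2]
4. cons(cons(a, b), m(cons(b, e), cons(cons(a, a), a), cons(a, cons(a, a))))  →  cons(cons(a, b), a)   [R2 at 2]

cons(cons(a, b), a)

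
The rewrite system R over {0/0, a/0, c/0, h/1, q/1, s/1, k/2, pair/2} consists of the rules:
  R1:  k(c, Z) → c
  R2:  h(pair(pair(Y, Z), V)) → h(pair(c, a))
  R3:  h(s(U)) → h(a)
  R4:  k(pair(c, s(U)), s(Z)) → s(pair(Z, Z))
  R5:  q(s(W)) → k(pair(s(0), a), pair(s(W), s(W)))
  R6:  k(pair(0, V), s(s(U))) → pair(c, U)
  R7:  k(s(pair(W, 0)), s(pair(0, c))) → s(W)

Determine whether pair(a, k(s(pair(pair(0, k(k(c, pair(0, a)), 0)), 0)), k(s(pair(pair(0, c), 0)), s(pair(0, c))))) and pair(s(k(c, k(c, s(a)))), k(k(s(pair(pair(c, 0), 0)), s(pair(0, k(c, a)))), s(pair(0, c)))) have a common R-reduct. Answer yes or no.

no — NF(t₁) = pair(a, s(pair(0, c))), NF(t₂) = pair(s(c), s(c))

Reduce t₁ = pair(a, k(s(pair(pair(0, k(k(c, pair(0, a)), 0)), 0)), k(s(pair(pair(0, c), 0)), s(pair(0, c))))):
1. pair(a, k(s(pair(pair(0, k(k(c, pair(0, a)), 0)), 0)), k(s(pair(pair(0, c), 0)), s(pair(0, c)))))  →  pair(a, k(s(pair(pair(0, k(c, 0)), 0)), k(s(pair(pair(0, c), 0)), s(pair(0, c)))))   [R1 at 2.1.1.1.2.1]
2. pair(a, k(s(pair(pair(0, k(c, 0)), 0)), k(s(pair(pair(0, c), 0)), s(pair(0, c)))))  →  pair(a, k(s(pair(pair(0, c), 0)), k(s(pair(pair(0, c), 0)), s(pair(0, c)))))   [R1 at 2.1.1.1.2]
3. pair(a, k(s(pair(pair(0, c), 0)), k(s(pair(pair(0, c), 0)), s(pair(0, c)))))  →  pair(a, k(s(pair(pair(0, c), 0)), s(pair(0, c))))   [R7 at 2.2]
4. pair(a, k(s(pair(pair(0, c), 0)), s(pair(0, c))))  →  pair(a, s(pair(0, c)))   [R7 at 2]

Reduce t₂ = pair(s(k(c, k(c, s(a)))), k(k(s(pair(pair(c, 0), 0)), s(pair(0, k(c, a)))), s(pair(0, c)))):
1. pair(s(k(c, k(c, s(a)))), k(k(s(pair(pair(c, 0), 0)), s(pair(0, k(c, a)))), s(pair(0, c))))  →  pair(s(c), k(k(s(pair(pair(c, 0), 0)), s(pair(0, k(c, a)))), s(pair(0, c))))   [R1 at 1.1]
2. pair(s(c), k(k(s(pair(pair(c, 0), 0)), s(pair(0, k(c, a)))), s(pair(0, c))))  →  pair(s(c), k(k(s(pair(pair(c, 0), 0)), s(pair(0, c))), s(pair(0, c))))   [R1 at 2.1.2.1.2]
3. pair(s(c), k(k(s(pair(pair(c, 0), 0)), s(pair(0, c))), s(pair(0, c))))  →  pair(s(c), k(s(pair(c, 0)), s(pair(0, c))))   [R7 at 2.1]
4. pair(s(c), k(s(pair(c, 0)), s(pair(0, c))))  →  pair(s(c), s(c))   [R7 at 2]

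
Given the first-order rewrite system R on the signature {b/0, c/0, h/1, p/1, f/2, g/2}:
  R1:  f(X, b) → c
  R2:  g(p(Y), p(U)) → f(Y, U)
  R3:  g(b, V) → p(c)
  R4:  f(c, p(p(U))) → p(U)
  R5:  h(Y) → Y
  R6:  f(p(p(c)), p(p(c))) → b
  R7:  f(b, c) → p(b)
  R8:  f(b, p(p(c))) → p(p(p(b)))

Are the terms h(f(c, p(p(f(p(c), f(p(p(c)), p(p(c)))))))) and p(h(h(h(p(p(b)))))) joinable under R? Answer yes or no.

no — NF(t₁) = p(c), NF(t₂) = p(p(p(b)))

Reduce t₁ = h(f(c, p(p(f(p(c), f(p(p(c)), p(p(c)))))))):
1. h(f(c, p(p(f(p(c), f(p(p(c)), p(p(c))))))))  →  f(c, p(p(f(p(c), f(p(p(c)), p(p(c)))))))   [R5 at ε]
2. f(c, p(p(f(p(c), f(p(p(c)), p(p(c)))))))  →  p(f(p(c), f(p(p(c)), p(p(c)))))   [R4 at ε]
3. p(f(p(c), f(p(p(c)), p(p(c)))))  →  p(f(p(c), b))   [R6 at 1.2]
4. p(f(p(c), b))  →  p(c)   [R1 at 1]

Reduce t₂ = p(h(h(h(p(p(b)))))):
1. p(h(h(h(p(p(b))))))  →  p(h(h(p(p(b)))))   [R5 at 1]
2. p(h(h(p(p(b)))))  →  p(h(p(p(b))))   [R5 at 1]
3. p(h(p(p(b))))  →  p(p(p(b)))   [R5 at 1]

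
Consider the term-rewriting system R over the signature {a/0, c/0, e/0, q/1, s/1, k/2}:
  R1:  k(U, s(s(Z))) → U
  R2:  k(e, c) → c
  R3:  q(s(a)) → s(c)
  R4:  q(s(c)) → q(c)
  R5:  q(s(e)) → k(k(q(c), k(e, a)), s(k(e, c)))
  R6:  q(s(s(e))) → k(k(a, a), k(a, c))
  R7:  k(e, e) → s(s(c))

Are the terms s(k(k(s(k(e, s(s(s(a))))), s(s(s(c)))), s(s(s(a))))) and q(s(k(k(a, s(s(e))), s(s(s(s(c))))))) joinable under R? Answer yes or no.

no — NF(t₁) = s(s(e)), NF(t₂) = s(c)

Reduce t₁ = s(k(k(s(k(e, s(s(s(a))))), s(s(s(c)))), s(s(s(a))))):
1. s(k(k(s(k(e, s(s(s(a))))), s(s(s(c)))), s(s(s(a)))))  →  s(k(s(k(e, s(s(s(a))))), s(s(s(c)))))   [R1 at 1]
2. s(k(s(k(e, s(s(s(a))))), s(s(s(c)))))  →  s(s(k(e, s(s(s(a))))))   [R1 at 1]
3. s(s(k(e, s(s(s(a))))))  →  s(s(e))   [R1 at 1.1]

Reduce t₂ = q(s(k(k(a, s(s(e))), s(s(s(s(c))))))):
1. q(s(k(k(a, s(s(e))), s(s(s(s(c)))))))  →  q(s(k(a, s(s(e)))))   [R1 at 1.1]
2. q(s(k(a, s(s(e)))))  →  q(s(a))   [R1 at 1.1]
3. q(s(a))  →  s(c)   [R3 at ε]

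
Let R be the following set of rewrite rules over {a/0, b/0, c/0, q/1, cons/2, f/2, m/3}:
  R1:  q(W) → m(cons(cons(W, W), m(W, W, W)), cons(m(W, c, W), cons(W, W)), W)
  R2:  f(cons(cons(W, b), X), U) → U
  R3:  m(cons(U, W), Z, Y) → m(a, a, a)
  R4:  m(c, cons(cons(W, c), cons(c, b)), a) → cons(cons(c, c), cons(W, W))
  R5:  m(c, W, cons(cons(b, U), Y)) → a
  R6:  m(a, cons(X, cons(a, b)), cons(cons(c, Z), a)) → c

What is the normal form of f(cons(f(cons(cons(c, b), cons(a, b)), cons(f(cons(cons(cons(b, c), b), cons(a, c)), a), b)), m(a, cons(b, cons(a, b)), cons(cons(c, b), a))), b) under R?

1. f(cons(f(cons(cons(c, b), cons(a, b)), cons(f(cons(cons(cons(b, c), b), cons(a, c)), a), b)), m(a, cons(b, cons(a, b)), cons(cons(c, b), a))), b)  →  f(cons(cons(f(cons(cons(cons(b, c), b), cons(a, c)), a), b), m(a, cons(b, cons(a, b)), cons(cons(c, b), a))), b)   [R2 at 1.1]
2. f(cons(cons(f(cons(cons(cons(b, c), b), cons(a, c)), a), b), m(a, cons(b, cons(a, b)), cons(cons(c, b), a))), b)  →  b   [R2 at ε]

b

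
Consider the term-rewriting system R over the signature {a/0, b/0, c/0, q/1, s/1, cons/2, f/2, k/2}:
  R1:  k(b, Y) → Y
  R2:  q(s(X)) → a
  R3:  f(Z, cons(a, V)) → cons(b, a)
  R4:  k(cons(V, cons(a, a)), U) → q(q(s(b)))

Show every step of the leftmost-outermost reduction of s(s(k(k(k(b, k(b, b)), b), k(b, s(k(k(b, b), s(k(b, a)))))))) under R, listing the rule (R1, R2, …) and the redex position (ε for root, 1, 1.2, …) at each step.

1. s(s(k(k(k(b, k(b, b)), b), k(b, s(k(k(b, b), s(k(b, a))))))))  →  s(s(k(k(k(b, b), b), k(b, s(k(k(b, b), s(k(b, a))))))))   [R1 at 1.1.1.1]
2. s(s(k(k(k(b, b), b), k(b, s(k(k(b, b), s(k(b, a))))))))  →  s(s(k(k(b, b), k(b, s(k(k(b, b), s(k(b, a))))))))   [R1 at 1.1.1.1]
3. s(s(k(k(b, b), k(b, s(k(k(b, b), s(k(b, a))))))))  →  s(s(k(b, k(b, s(k(k(b, b), s(k(b, a))))))))   [R1 at 1.1.1]
4. s(s(k(b, k(b, s(k(k(b, b), s(k(b, a))))))))  →  s(s(k(b, s(k(k(b, b), s(k(b, a)))))))   [R1 at 1.1]
5. s(s(k(b, s(k(k(b, b), s(k(b, a)))))))  →  s(s(s(k(k(b, b), s(k(b, a))))))   [R1 at 1.1]
6. s(s(s(k(k(b, b), s(k(b, a))))))  →  s(s(s(k(b, s(k(b, a))))))   [R1 at 1.1.1.1]
7. s(s(s(k(b, s(k(b, a))))))  →  s(s(s(s(k(b, a)))))   [R1 at 1.1.1]
8. s(s(s(s(k(b, a)))))  →  s(s(s(s(a))))   [R1 at 1.1.1.1]

s(s(s(s(a))))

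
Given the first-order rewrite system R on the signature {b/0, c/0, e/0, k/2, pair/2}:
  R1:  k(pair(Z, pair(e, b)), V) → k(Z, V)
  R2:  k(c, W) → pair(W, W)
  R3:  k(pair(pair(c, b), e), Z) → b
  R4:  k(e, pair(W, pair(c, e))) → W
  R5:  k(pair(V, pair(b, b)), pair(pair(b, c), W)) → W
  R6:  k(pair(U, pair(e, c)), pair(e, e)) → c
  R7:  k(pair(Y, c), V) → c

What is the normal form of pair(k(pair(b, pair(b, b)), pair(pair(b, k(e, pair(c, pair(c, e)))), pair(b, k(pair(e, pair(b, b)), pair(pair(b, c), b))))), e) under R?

pair(pair(b, b), e)

1. pair(k(pair(b, pair(b, b)), pair(pair(b, k(e, pair(c, pair(c, e)))), pair(b, k(pair(e, pair(b, b)), pair(pair(b, c), b))))), e)  →  pair(k(pair(b, pair(b, b)), pair(pair(b, c), pair(b, k(pair(e, pair(b, b)), pair(pair(b, c), b))))), e)   [R4 at 1.2.1.2]
2. pair(k(pair(b, pair(b, b)), pair(pair(b, c), pair(b, k(pair(e, pair(b, b)), pair(pair(b, c), b))))), e)  →  pair(pair(b, k(pair(e, pair(b, b)), pair(pair(b, c), b))), e)   [R5 at 1]
3. pair(pair(b, k(pair(e, pair(b, b)), pair(pair(b, c), b))), e)  →  pair(pair(b, b), e)   [R5 at 1.2]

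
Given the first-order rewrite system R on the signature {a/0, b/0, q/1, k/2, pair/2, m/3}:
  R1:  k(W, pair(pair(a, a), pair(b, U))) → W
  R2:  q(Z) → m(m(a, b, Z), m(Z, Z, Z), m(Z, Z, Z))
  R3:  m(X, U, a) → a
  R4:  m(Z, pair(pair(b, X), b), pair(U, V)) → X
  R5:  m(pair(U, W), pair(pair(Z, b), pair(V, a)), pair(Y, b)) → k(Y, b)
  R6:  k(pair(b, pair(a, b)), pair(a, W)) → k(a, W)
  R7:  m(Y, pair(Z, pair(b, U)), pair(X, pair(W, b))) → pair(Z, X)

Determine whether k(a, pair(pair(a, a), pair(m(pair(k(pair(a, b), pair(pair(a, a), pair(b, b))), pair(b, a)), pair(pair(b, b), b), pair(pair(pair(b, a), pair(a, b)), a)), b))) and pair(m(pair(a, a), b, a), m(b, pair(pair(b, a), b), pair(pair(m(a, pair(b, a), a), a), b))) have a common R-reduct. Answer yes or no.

Reduce t₁ = k(a, pair(pair(a, a), pair(m(pair(k(pair(a, b), pair(pair(a, a), pair(b, b))), pair(b, a)), pair(pair(b, b), b), pair(pair(pair(b, a), pair(a, b)), a)), b))):
1. k(a, pair(pair(a, a), pair(m(pair(k(pair(a, b), pair(pair(a, a), pair(b, b))), pair(b, a)), pair(pair(b, b), b), pair(pair(pair(b, a), pair(a, b)), a)), b)))  →  k(a, pair(pair(a, a), pair(b, b)))   [R4 at 2.2.1]
2. k(a, pair(pair(a, a), pair(b, b)))  →  a   [R1 at ε]

Reduce t₂ = pair(m(pair(a, a), b, a), m(b, pair(pair(b, a), b), pair(pair(m(a, pair(b, a), a), a), b))):
1. pair(m(pair(a, a), b, a), m(b, pair(pair(b, a), b), pair(pair(m(a, pair(b, a), a), a), b)))  →  pair(a, m(b, pair(pair(b, a), b), pair(pair(m(a, pair(b, a), a), a), b)))   [R3 at 1]
2. pair(a, m(b, pair(pair(b, a), b), pair(pair(m(a, pair(b, a), a), a), b)))  →  pair(a, a)   [R4 at 2]

no — NF(t₁) = a, NF(t₂) = pair(a, a)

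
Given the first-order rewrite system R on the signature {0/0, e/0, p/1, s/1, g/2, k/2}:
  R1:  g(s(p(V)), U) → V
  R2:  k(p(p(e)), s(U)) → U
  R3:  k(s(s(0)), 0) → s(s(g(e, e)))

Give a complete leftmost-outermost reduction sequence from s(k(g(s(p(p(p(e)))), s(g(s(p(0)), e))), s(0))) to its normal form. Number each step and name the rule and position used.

1. s(k(g(s(p(p(p(e)))), s(g(s(p(0)), e))), s(0)))  →  s(k(p(p(e)), s(0)))   [R1 at 1.1]
2. s(k(p(p(e)), s(0)))  →  s(0)   [R2 at 1]

s(0)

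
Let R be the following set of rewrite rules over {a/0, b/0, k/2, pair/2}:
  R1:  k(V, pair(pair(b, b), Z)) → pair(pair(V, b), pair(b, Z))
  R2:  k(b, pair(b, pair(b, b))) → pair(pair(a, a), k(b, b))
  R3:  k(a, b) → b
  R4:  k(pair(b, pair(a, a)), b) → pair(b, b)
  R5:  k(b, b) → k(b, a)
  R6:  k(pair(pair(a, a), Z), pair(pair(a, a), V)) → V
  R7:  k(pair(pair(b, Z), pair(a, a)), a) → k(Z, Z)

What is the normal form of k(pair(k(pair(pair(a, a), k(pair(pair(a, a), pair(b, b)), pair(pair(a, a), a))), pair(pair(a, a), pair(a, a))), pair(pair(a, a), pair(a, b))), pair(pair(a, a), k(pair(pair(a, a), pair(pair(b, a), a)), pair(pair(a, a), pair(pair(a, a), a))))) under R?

1. k(pair(k(pair(pair(a, a), k(pair(pair(a, a), pair(b, b)), pair(pair(a, a), a))), pair(pair(a, a), pair(a, a))), pair(pair(a, a), pair(a, b))), pair(pair(a, a), k(pair(pair(a, a), pair(pair(b, a), a)), pair(pair(a, a), pair(pair(a, a), a)))))  →  k(pair(pair(a, a), pair(pair(a, a), pair(a, b))), pair(pair(a, a), k(pair(pair(a, a), pair(pair(b, a), a)), pair(pair(a, a), pair(pair(a, a), a)))))   [R6 at 1.1]
2. k(pair(pair(a, a), pair(pair(a, a), pair(a, b))), pair(pair(a, a), k(pair(pair(a, a), pair(pair(b, a), a)), pair(pair(a, a), pair(pair(a, a), a)))))  →  k(pair(pair(a, a), pair(pair(b, a), a)), pair(pair(a, a), pair(pair(a, a), a)))   [R6 at ε]
3. k(pair(pair(a, a), pair(pair(b, a), a)), pair(pair(a, a), pair(pair(a, a), a)))  →  pair(pair(a, a), a)   [R6 at ε]

pair(pair(a, a), a)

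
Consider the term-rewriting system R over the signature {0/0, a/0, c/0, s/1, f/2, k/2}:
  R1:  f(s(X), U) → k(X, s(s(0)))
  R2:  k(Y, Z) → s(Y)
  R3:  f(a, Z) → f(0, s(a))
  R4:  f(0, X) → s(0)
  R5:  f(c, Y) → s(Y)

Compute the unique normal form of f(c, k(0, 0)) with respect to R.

1. f(c, k(0, 0))  →  s(k(0, 0))   [R5 at ε]
2. s(k(0, 0))  →  s(s(0))   [R2 at 1]

s(s(0))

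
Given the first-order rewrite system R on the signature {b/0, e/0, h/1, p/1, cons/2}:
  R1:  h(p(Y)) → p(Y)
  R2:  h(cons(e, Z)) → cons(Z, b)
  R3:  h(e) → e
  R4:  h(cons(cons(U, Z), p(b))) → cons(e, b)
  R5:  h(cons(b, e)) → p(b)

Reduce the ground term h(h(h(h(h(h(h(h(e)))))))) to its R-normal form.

1. h(h(h(h(h(h(h(h(e))))))))  →  h(h(h(h(h(h(h(e)))))))   [R3 at 1.1.1.1.1.1.1]
2. h(h(h(h(h(h(h(e)))))))  →  h(h(h(h(h(h(e))))))   [R3 at 1.1.1.1.1.1]
3. h(h(h(h(h(h(e))))))  →  h(h(h(h(h(e)))))   [R3 at 1.1.1.1.1]
4. h(h(h(h(h(e)))))  →  h(h(h(h(e))))   [R3 at 1.1.1.1]
5. h(h(h(h(e))))  →  h(h(h(e)))   [R3 at 1.1.1]
6. h(h(h(e)))  →  h(h(e))   [R3 at 1.1]
7. h(h(e))  →  h(e)   [R3 at 1]
8. h(e)  →  e   [R3 at ε]

e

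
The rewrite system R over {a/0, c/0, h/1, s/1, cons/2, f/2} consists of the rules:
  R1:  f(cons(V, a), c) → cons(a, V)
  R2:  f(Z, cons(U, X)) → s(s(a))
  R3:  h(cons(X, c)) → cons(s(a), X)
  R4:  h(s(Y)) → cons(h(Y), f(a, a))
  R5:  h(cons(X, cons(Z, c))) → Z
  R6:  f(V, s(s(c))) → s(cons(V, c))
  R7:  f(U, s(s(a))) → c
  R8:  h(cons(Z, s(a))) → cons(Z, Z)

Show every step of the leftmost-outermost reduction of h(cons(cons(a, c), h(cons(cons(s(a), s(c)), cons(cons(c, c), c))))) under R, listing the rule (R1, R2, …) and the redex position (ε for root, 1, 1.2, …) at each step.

c

1. h(cons(cons(a, c), h(cons(cons(s(a), s(c)), cons(cons(c, c), c)))))  →  h(cons(cons(a, c), cons(c, c)))   [R5 at 1.2]
2. h(cons(cons(a, c), cons(c, c)))  →  c   [R5 at ε]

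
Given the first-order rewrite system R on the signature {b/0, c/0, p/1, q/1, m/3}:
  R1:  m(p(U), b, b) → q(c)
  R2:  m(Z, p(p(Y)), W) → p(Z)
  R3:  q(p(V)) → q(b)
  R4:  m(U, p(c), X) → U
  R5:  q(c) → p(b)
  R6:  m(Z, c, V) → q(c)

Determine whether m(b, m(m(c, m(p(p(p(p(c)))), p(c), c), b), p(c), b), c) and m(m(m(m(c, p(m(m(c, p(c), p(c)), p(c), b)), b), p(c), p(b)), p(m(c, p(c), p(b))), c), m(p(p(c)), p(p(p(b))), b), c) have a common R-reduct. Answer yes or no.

Reduce t₁ = m(b, m(m(c, m(p(p(p(p(c)))), p(c), c), b), p(c), b), c):
1. m(b, m(m(c, m(p(p(p(p(c)))), p(c), c), b), p(c), b), c)  →  m(b, m(c, m(p(p(p(p(c)))), p(c), c), b), c)   [R4 at 2]
2. m(b, m(c, m(p(p(p(p(c)))), p(c), c), b), c)  →  m(b, m(c, p(p(p(p(c)))), b), c)   [R4 at 2.2]
3. m(b, m(c, p(p(p(p(c)))), b), c)  →  m(b, p(c), c)   [R2 at 2]
4. m(b, p(c), c)  →  b   [R4 at ε]

Reduce t₂ = m(m(m(m(c, p(m(m(c, p(c), p(c)), p(c), b)), b), p(c), p(b)), p(m(c, p(c), p(b))), c), m(p(p(c)), p(p(p(b))), b), c):
1. m(m(m(m(c, p(m(m(c, p(c), p(c)), p(c), b)), b), p(c), p(b)), p(m(c, p(c), p(b))), c), m(p(p(c)), p(p(p(b))), b), c)  →  m(m(m(c, p(m(m(c, p(c), p(c)), p(c), b)), b), p(m(c, p(c), p(b))), c), m(p(p(c)), p(p(p(b))), b), c)   [R4 at 1.1]
2. m(m(m(c, p(m(m(c, p(c), p(c)), p(c), b)), b), p(m(c, p(c), p(b))), c), m(p(p(c)), p(p(p(b))), b), c)  →  m(m(m(c, p(m(c, p(c), p(c))), b), p(m(c, p(c), p(b))), c), m(p(p(c)), p(p(p(b))), b), c)   [R4 at 1.1.2.1]
3. m(m(m(c, p(m(c, p(c), p(c))), b), p(m(c, p(c), p(b))), c), m(p(p(c)), p(p(p(b))), b), c)  →  m(m(m(c, p(c), b), p(m(c, p(c), p(b))), c), m(p(p(c)), p(p(p(b))), b), c)   [R4 at 1.1.2.1]
4. m(m(m(c, p(c), b), p(m(c, p(c), p(b))), c), m(p(p(c)), p(p(p(b))), b), c)  →  m(m(c, p(m(c, p(c), p(b))), c), m(p(p(c)), p(p(p(b))), b), c)   [R4 at 1.1]
5. m(m(c, p(m(c, p(c), p(b))), c), m(p(p(c)), p(p(p(b))), b), c)  →  m(m(c, p(c), c), m(p(p(c)), p(p(p(b))), b), c)   [R4 at 1.2.1]
6. m(m(c, p(c), c), m(p(p(c)), p(p(p(b))), b), c)  →  m(c, m(p(p(c)), p(p(p(b))), b), c)   [R4 at 1]
7. m(c, m(p(p(c)), p(p(p(b))), b), c)  →  m(c, p(p(p(c))), c)   [R2 at 2]
8. m(c, p(p(p(c))), c)  →  p(c)   [R2 at ε]

no — NF(t₁) = b, NF(t₂) = p(c)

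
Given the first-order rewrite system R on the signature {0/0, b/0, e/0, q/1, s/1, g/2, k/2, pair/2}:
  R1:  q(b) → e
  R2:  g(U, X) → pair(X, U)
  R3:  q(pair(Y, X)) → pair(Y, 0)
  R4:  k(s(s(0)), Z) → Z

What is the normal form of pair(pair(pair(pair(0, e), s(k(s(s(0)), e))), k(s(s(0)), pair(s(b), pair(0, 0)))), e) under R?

pair(pair(pair(pair(0, e), s(e)), pair(s(b), pair(0, 0))), e)

1. pair(pair(pair(pair(0, e), s(k(s(s(0)), e))), k(s(s(0)), pair(s(b), pair(0, 0)))), e)  →  pair(pair(pair(pair(0, e), s(e)), k(s(s(0)), pair(s(b), pair(0, 0)))), e)   [R4 at 1.1.2.1]
2. pair(pair(pair(pair(0, e), s(e)), k(s(s(0)), pair(s(b), pair(0, 0)))), e)  →  pair(pair(pair(pair(0, e), s(e)), pair(s(b), pair(0, 0))), e)   [R4 at 1.2]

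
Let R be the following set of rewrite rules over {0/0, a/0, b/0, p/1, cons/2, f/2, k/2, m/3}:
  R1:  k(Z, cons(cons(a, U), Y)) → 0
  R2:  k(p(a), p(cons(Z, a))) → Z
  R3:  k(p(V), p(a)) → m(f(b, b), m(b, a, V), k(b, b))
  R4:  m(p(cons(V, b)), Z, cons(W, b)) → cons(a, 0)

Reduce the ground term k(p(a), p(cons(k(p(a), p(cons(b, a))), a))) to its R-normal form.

b

1. k(p(a), p(cons(k(p(a), p(cons(b, a))), a)))  →  k(p(a), p(cons(b, a)))   [R2 at ε]
2. k(p(a), p(cons(b, a)))  →  b   [R2 at ε]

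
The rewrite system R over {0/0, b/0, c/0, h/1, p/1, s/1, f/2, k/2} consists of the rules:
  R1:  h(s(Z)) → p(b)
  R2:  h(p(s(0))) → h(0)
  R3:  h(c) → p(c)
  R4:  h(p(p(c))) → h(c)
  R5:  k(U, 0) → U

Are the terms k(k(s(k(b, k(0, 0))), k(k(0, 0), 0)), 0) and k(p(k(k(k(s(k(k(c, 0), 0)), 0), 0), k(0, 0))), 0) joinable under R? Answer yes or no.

no — NF(t₁) = s(b), NF(t₂) = p(s(c))

Reduce t₁ = k(k(s(k(b, k(0, 0))), k(k(0, 0), 0)), 0):
1. k(k(s(k(b, k(0, 0))), k(k(0, 0), 0)), 0)  →  k(s(k(b, k(0, 0))), k(k(0, 0), 0))   [R5 at ε]
2. k(s(k(b, k(0, 0))), k(k(0, 0), 0))  →  k(s(k(b, 0)), k(k(0, 0), 0))   [R5 at 1.1.2]
3. k(s(k(b, 0)), k(k(0, 0), 0))  →  k(s(b), k(k(0, 0), 0))   [R5 at 1.1]
4. k(s(b), k(k(0, 0), 0))  →  k(s(b), k(0, 0))   [R5 at 2]
5. k(s(b), k(0, 0))  →  k(s(b), 0)   [R5 at 2]
6. k(s(b), 0)  →  s(b)   [R5 at ε]

Reduce t₂ = k(p(k(k(k(s(k(k(c, 0), 0)), 0), 0), k(0, 0))), 0):
1. k(p(k(k(k(s(k(k(c, 0), 0)), 0), 0), k(0, 0))), 0)  →  p(k(k(k(s(k(k(c, 0), 0)), 0), 0), k(0, 0)))   [R5 at ε]
2. p(k(k(k(s(k(k(c, 0), 0)), 0), 0), k(0, 0)))  →  p(k(k(s(k(k(c, 0), 0)), 0), k(0, 0)))   [R5 at 1.1]
3. p(k(k(s(k(k(c, 0), 0)), 0), k(0, 0)))  →  p(k(s(k(k(c, 0), 0)), k(0, 0)))   [R5 at 1.1]
4. p(k(s(k(k(c, 0), 0)), k(0, 0)))  →  p(k(s(k(c, 0)), k(0, 0)))   [R5 at 1.1.1]
5. p(k(s(k(c, 0)), k(0, 0)))  →  p(k(s(c), k(0, 0)))   [R5 at 1.1.1]
6. p(k(s(c), k(0, 0)))  →  p(k(s(c), 0))   [R5 at 1.2]
7. p(k(s(c), 0))  →  p(s(c))   [R5 at 1]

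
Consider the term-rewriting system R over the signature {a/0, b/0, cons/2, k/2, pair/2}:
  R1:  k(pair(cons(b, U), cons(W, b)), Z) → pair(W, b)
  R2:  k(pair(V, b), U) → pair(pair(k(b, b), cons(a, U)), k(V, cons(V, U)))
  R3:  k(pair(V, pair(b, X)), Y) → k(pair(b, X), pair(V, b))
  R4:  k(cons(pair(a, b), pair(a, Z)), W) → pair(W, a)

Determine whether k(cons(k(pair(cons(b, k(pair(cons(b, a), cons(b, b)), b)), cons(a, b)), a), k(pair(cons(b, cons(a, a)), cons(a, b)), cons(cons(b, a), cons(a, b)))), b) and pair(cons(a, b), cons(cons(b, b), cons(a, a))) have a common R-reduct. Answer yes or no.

Reduce t₁ = k(cons(k(pair(cons(b, k(pair(cons(b, a), cons(b, b)), b)), cons(a, b)), a), k(pair(cons(b, cons(a, a)), cons(a, b)), cons(cons(b, a), cons(a, b)))), b):
1. k(cons(k(pair(cons(b, k(pair(cons(b, a), cons(b, b)), b)), cons(a, b)), a), k(pair(cons(b, cons(a, a)), cons(a, b)), cons(cons(b, a), cons(a, b)))), b)  →  k(cons(pair(a, b), k(pair(cons(b, cons(a, a)), cons(a, b)), cons(cons(b, a), cons(a, b)))), b)   [R1 at 1.1]
2. k(cons(pair(a, b), k(pair(cons(b, cons(a, a)), cons(a, b)), cons(cons(b, a), cons(a, b)))), b)  →  k(cons(pair(a, b), pair(a, b)), b)   [R1 at 1.2]
3. k(cons(pair(a, b), pair(a, b)), b)  →  pair(b, a)   [R4 at ε]

Reduce t₂ = pair(cons(a, b), cons(cons(b, b), cons(a, a))):

no — NF(t₁) = pair(b, a), NF(t₂) = pair(cons(a, b), cons(cons(b, b), cons(a, a)))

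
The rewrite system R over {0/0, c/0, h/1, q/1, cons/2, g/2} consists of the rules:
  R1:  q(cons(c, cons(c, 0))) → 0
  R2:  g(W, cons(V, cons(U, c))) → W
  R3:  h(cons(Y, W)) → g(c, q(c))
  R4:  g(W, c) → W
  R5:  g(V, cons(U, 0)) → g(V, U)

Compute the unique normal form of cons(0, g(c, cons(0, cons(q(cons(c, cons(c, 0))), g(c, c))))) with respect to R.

cons(0, c)

1. cons(0, g(c, cons(0, cons(q(cons(c, cons(c, 0))), g(c, c)))))  →  cons(0, g(c, cons(0, cons(0, g(c, c)))))   [R1 at 2.2.2.1]
2. cons(0, g(c, cons(0, cons(0, g(c, c)))))  →  cons(0, g(c, cons(0, cons(0, c))))   [R4 at 2.2.2.2]
3. cons(0, g(c, cons(0, cons(0, c))))  →  cons(0, c)   [R2 at 2]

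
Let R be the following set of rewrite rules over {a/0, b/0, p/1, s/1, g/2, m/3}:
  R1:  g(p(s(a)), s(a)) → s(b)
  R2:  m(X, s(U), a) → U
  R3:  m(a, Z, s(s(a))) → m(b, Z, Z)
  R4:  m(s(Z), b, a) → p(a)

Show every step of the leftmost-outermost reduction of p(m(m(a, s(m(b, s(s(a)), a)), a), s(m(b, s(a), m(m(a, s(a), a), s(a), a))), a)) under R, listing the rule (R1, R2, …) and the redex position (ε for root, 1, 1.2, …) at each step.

1. p(m(m(a, s(m(b, s(s(a)), a)), a), s(m(b, s(a), m(m(a, s(a), a), s(a), a))), a))  →  p(m(b, s(a), m(m(a, s(a), a), s(a), a)))   [R2 at 1]
2. p(m(b, s(a), m(m(a, s(a), a), s(a), a)))  →  p(m(b, s(a), a))   [R2 at 1.3]
3. p(m(b, s(a), a))  →  p(a)   [R2 at 1]

p(a)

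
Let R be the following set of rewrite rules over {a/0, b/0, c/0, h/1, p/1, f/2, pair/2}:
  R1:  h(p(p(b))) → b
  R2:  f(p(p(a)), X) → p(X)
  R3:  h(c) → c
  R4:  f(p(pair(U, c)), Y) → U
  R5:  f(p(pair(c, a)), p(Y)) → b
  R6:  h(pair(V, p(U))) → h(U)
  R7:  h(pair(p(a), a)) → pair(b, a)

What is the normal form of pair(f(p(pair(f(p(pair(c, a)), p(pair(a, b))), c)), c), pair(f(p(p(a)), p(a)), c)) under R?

pair(b, pair(p(p(a)), c))

1. pair(f(p(pair(f(p(pair(c, a)), p(pair(a, b))), c)), c), pair(f(p(p(a)), p(a)), c))  →  pair(f(p(pair(c, a)), p(pair(a, b))), pair(f(p(p(a)), p(a)), c))   [R4 at 1]
2. pair(f(p(pair(c, a)), p(pair(a, b))), pair(f(p(p(a)), p(a)), c))  →  pair(b, pair(f(p(p(a)), p(a)), c))   [R5 at 1]
3. pair(b, pair(f(p(p(a)), p(a)), c))  →  pair(b, pair(p(p(a)), c))   [R2 at 2.1]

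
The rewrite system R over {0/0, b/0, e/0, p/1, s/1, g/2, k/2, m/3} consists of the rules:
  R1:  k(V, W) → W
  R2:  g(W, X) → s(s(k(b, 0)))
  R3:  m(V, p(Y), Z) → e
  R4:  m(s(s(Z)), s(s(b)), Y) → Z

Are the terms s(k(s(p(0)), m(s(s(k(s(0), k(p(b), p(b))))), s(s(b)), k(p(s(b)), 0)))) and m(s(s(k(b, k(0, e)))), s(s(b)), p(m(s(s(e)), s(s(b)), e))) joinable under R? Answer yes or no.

no — NF(t₁) = s(p(b)), NF(t₂) = e

Reduce t₁ = s(k(s(p(0)), m(s(s(k(s(0), k(p(b), p(b))))), s(s(b)), k(p(s(b)), 0)))):
1. s(k(s(p(0)), m(s(s(k(s(0), k(p(b), p(b))))), s(s(b)), k(p(s(b)), 0))))  →  s(m(s(s(k(s(0), k(p(b), p(b))))), s(s(b)), k(p(s(b)), 0)))   [R1 at 1]
2. s(m(s(s(k(s(0), k(p(b), p(b))))), s(s(b)), k(p(s(b)), 0)))  →  s(k(s(0), k(p(b), p(b))))   [R4 at 1]
3. s(k(s(0), k(p(b), p(b))))  →  s(k(p(b), p(b)))   [R1 at 1]
4. s(k(p(b), p(b)))  →  s(p(b))   [R1 at 1]

Reduce t₂ = m(s(s(k(b, k(0, e)))), s(s(b)), p(m(s(s(e)), s(s(b)), e))):
1. m(s(s(k(b, k(0, e)))), s(s(b)), p(m(s(s(e)), s(s(b)), e)))  →  k(b, k(0, e))   [R4 at ε]
2. k(b, k(0, e))  →  k(0, e)   [R1 at ε]
3. k(0, e)  →  e   [R1 at ε]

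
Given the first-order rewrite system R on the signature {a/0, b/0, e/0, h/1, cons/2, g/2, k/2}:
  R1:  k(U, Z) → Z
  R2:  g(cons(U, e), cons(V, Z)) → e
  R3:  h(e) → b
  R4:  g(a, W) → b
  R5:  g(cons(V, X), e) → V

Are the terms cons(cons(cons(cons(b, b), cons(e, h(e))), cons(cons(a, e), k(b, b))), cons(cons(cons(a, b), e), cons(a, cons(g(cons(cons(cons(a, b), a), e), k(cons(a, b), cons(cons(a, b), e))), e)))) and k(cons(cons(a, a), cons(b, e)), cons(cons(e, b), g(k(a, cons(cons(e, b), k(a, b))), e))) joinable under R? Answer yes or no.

Reduce t₁ = cons(cons(cons(cons(b, b), cons(e, h(e))), cons(cons(a, e), k(b, b))), cons(cons(cons(a, b), e), cons(a, cons(g(cons(cons(cons(a, b), a), e), k(cons(a, b), cons(cons(a, b), e))), e)))):
1. cons(cons(cons(cons(b, b), cons(e, h(e))), cons(cons(a, e), k(b, b))), cons(cons(cons(a, b), e), cons(a, cons(g(cons(cons(cons(a, b), a), e), k(cons(a, b), cons(cons(a, b), e))), e))))  →  cons(cons(cons(cons(b, b), cons(e, b)), cons(cons(a, e), k(b, b))), cons(cons(cons(a, b), e), cons(a, cons(g(cons(cons(cons(a, b), a), e), k(cons(a, b), cons(cons(a, b), e))), e))))   [R3 at 1.1.2.2]
2. cons(cons(cons(cons(b, b), cons(e, b)), cons(cons(a, e), k(b, b))), cons(cons(cons(a, b), e), cons(a, cons(g(cons(cons(cons(a, b), a), e), k(cons(a, b), cons(cons(a, b), e))), e))))  →  cons(cons(cons(cons(b, b), cons(e, b)), cons(cons(a, e), b)), cons(cons(cons(a, b), e), cons(a, cons(g(cons(cons(cons(a, b), a), e), k(cons(a, b), cons(cons(a, b), e))), e))))   [R1 at 1.2.2]
3. cons(cons(cons(cons(b, b), cons(e, b)), cons(cons(a, e), b)), cons(cons(cons(a, b), e), cons(a, cons(g(cons(cons(cons(a, b), a), e), k(cons(a, b), cons(cons(a, b), e))), e))))  →  cons(cons(cons(cons(b, b), cons(e, b)), cons(cons(a, e), b)), cons(cons(cons(a, b), e), cons(a, cons(g(cons(cons(cons(a, b), a), e), cons(cons(a, b), e)), e))))   [R1 at 2.2.2.1.2]
4. cons(cons(cons(cons(b, b), cons(e, b)), cons(cons(a, e), b)), cons(cons(cons(a, b), e), cons(a, cons(g(cons(cons(cons(a, b), a), e), cons(cons(a, b), e)), e))))  →  cons(cons(cons(cons(b, b), cons(e, b)), cons(cons(a, e), b)), cons(cons(cons(a, b), e), cons(a, cons(e, e))))   [R2 at 2.2.2.1]

Reduce t₂ = k(cons(cons(a, a), cons(b, e)), cons(cons(e, b), g(k(a, cons(cons(e, b), k(a, b))), e))):
1. k(cons(cons(a, a), cons(b, e)), cons(cons(e, b), g(k(a, cons(cons(e, b), k(a, b))), e)))  →  cons(cons(e, b), g(k(a, cons(cons(e, b), k(a, b))), e))   [R1 at ε]
2. cons(cons(e, b), g(k(a, cons(cons(e, b), k(a, b))), e))  →  cons(cons(e, b), g(cons(cons(e, b), k(a, b)), e))   [R1 at 2.1]
3. cons(cons(e, b), g(cons(cons(e, b), k(a, b)), e))  →  cons(cons(e, b), cons(e, b))   [R5 at 2]

no — NF(t₁) = cons(cons(cons(cons(b, b), cons(e, b)), cons(cons(a, e), b)), cons(cons(cons(a, b), e), cons(a, cons(e, e)))), NF(t₂) = cons(cons(e, b), cons(e, b))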